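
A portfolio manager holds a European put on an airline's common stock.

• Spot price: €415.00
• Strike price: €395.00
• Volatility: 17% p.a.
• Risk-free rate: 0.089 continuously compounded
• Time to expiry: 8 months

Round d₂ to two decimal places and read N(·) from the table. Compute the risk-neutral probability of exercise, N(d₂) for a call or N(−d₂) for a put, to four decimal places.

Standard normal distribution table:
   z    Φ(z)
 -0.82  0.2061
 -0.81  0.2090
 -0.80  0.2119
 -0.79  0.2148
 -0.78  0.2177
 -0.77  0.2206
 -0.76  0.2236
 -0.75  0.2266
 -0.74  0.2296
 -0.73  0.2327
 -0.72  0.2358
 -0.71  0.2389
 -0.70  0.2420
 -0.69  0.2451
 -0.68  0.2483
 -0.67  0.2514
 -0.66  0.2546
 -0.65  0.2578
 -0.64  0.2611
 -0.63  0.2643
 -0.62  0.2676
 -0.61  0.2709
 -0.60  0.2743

0.2389

T = 0.6667;  σ√T = 0.1388
ln(S/K) + (r + σ²/2)T = ln(415/395) + (0.089 + 0.17²/2)·0.6667 = 0.0494 + 0.0690 = 0.1184
d₁ = 0.1184 / 0.1388 = 0.8527 ⇒ 0.85
d₂ = d₁ − σ√T = 0.8527 − 0.1388 = 0.7139 ⇒ 0.71
Pr(exercise) under Q = N(−d₂) = N(-0.71) = 0.2389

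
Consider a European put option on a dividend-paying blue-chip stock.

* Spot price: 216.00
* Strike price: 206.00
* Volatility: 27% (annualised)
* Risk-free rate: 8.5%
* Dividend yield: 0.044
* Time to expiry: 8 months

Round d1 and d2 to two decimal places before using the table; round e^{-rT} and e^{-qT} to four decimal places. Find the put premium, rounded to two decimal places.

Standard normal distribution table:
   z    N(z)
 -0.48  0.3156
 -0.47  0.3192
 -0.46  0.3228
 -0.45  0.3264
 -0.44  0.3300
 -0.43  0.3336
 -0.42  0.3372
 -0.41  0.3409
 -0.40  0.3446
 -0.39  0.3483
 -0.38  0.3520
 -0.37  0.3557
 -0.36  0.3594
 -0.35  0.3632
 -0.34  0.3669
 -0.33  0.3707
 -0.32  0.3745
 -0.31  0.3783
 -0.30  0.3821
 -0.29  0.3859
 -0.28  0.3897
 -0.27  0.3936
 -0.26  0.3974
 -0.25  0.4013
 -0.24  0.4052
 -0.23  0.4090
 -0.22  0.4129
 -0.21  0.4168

11.15

σ√T = 0.27·√0.6667 = 0.2205
d₁ = [ln(216/206) + (0.085 − 0.044 + 0.27²/2)·0.6667] / 0.2205 = [0.0474 + 0.0516] / 0.2205 = 0.4492 ≈ 0.45
d₂ = d₁ − σ√T = 0.4492 − 0.2205 = 0.2288 ≈ 0.23
exp(−qT) = exp(−0.044·0.6667) = 0.9711;  exp(−rT) = exp(−0.085·0.6667) = 0.9449
P = 206·0.9449·N(-0.23) − 216·0.9711·N(-0.45) = 206·0.9449·0.4090 − 216·0.9711·0.3264 = 79.6116 − 68.4649 = 11.1467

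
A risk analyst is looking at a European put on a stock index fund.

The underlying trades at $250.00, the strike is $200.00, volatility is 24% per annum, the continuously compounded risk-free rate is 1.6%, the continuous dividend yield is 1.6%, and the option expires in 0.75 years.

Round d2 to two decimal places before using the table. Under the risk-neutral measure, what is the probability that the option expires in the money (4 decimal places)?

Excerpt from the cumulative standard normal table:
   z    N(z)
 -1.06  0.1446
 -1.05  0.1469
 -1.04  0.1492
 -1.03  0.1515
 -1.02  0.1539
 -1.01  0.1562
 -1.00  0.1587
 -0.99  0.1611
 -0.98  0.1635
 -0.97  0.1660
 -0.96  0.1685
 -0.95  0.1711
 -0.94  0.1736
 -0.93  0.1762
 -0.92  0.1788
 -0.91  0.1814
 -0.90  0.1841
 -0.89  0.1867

0.1660

T = 0.75;  σ√T = 0.2078
d₁ = [ln(250/200) + (0.016 − 0.016 + 0.24²/2)·0.75] / 0.2078 = [0.2231 + 0.0216] / 0.2078 = 1.1775 → 1.18
d₂ = d₁ − σ√T = 1.1775 − 0.2078 = 0.9697 → 0.97
Pr(exercise) under Q = N(−d₂) = N(-0.97) = 0.1660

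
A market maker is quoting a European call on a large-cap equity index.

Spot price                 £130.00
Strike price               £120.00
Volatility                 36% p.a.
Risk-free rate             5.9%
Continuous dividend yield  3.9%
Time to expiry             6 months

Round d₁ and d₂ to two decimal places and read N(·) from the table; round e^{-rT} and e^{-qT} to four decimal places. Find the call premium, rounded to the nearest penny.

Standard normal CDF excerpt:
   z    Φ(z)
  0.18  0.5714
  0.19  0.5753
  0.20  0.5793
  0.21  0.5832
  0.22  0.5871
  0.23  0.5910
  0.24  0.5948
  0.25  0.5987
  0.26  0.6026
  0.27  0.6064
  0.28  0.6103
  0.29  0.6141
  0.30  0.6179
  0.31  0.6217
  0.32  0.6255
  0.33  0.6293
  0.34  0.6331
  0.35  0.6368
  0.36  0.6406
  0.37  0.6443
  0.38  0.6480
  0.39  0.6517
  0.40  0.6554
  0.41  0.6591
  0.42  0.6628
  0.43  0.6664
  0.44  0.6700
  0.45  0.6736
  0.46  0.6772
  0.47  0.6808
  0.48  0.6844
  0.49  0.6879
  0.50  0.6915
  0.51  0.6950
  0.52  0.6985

£18.40

T = 0.5;  σ√T = 0.2546
d₁ = [ln(130/120) + (0.059 − 0.039 + 0.36²/2)·0.5] / 0.2546 = [0.0800 + 0.0424] / 0.2546 = 0.4810 → 0.48
d₂ = d₁ − σ√T = 0.4810 − 0.2546 = 0.2264 → 0.23
exp(−qT) = exp(−0.039·0.5) = 0.9807;  exp(−rT) = exp(−0.059·0.5) = 0.9709
N(d₁) = N(0.48) = 0.6844;  N(d₂) = N(0.23) = 0.5910
C = 130·0.9807·0.6844 − 120·0.9709·0.5910 = 87.2548 − 68.8562 = 18.3986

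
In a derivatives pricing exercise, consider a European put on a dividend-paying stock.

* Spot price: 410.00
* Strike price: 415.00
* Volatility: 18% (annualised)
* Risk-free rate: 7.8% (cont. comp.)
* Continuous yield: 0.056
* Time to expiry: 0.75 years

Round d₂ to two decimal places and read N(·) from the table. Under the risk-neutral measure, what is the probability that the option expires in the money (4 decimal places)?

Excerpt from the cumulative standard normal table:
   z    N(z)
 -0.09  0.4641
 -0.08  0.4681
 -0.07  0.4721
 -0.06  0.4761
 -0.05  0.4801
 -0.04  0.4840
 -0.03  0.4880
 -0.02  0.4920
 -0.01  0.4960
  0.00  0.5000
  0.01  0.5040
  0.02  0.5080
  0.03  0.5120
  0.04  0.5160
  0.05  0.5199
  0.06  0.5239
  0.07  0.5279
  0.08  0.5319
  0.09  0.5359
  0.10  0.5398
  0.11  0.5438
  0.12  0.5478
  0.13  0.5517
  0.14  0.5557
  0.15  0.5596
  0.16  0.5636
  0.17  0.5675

T = 0.75;  σ√T = 0.1559
d₁ = [ln(410/415) + (0.078 − 0.056 + ½·0.18²)·0.75] / (σ√T) = (-0.0121 + 0.0286) / 0.1559 = 0.1060 which rounds to 0.11
d₂ = 0.1060 − 0.1559 = -0.0499 which rounds to -0.05
Risk-neutral Pr[S_T < K] = N(−d₂) = N(0.05) = 0.5199

0.5199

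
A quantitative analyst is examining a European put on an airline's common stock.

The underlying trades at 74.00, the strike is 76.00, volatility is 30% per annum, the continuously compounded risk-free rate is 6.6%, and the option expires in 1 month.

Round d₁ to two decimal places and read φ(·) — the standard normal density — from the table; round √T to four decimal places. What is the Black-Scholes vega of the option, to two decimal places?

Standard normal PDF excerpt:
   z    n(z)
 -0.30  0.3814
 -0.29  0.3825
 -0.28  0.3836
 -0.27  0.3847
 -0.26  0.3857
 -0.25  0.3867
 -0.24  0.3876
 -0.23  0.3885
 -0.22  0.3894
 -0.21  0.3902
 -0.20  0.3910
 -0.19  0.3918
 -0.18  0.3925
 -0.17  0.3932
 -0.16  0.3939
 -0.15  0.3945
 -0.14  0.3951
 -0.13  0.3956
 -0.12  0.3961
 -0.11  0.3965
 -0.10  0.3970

T = 0.08333;  σ√T = 0.0866
d₁ = [ln(74/76) + (0.066 + ½·0.3²)·0.08333] / (σ√T) = (-0.0267 + 0.0092) / 0.0866 = -0.2011 which rounds to -0.20
√T = √0.08333 = 0.2887
φ(d₁) = φ(-0.20) = 0.3910
vega = S·φ(d₁)·√T = 74·0.3910·0.2887 = 8.3532

8.35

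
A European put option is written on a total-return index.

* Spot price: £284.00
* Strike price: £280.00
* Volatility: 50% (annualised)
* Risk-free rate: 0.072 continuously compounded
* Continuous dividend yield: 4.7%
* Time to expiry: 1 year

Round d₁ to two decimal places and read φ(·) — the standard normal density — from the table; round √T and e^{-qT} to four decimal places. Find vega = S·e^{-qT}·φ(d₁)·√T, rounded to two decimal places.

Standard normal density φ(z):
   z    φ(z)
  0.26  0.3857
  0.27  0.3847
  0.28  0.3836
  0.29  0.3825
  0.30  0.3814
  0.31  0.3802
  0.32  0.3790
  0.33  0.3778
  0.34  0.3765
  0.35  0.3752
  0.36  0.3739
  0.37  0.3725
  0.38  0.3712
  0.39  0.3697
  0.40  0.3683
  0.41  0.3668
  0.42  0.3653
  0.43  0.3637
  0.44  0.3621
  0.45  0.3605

102.37

σ√T = 0.5·√1 = 0.5000
d₁ = [ln(284/280) + (0.072 − 0.047 + 0.5²/2)·1] / 0.5000 = [0.0142 + 0.1500] / 0.5000 = 0.3284 → 0.33
√T = √1 = 1.0000
φ(d₁) = φ(0.33) = 0.3778
exp(−qT) = exp(−0.047·1) = 0.9541
vega = S·exp(−qT)·φ(d₁)·√T = 284·0.9541·0.3778·1.0000 = 102.3704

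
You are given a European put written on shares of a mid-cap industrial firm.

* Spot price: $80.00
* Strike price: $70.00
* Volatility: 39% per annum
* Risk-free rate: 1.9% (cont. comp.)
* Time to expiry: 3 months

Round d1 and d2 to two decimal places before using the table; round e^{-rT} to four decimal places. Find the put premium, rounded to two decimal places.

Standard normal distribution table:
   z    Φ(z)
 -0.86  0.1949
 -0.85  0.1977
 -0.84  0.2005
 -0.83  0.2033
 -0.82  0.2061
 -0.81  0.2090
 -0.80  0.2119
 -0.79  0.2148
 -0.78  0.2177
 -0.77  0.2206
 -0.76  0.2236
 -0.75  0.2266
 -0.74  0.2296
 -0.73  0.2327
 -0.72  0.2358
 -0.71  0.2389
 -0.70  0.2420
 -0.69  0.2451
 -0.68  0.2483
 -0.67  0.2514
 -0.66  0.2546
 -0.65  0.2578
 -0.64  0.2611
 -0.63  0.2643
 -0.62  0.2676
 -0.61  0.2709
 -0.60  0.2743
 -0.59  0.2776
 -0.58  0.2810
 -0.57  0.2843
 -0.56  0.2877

σ√T = 0.39·√0.25 = 0.1950
d₁ = [ln(80/70) + (0.019 + ½·0.39²)·0.25] / (σ√T) = (0.1335 + 0.0238) / 0.1950 = 0.8066 ⇒ 0.81
d₂ = 0.8066 − 0.1950 = 0.6116 ⇒ 0.61
exp(−rT) = exp(−0.019·0.25) = 0.9953
N(−d₂) = N(-0.61) = 0.2709;  N(−d₁) = N(-0.81) = 0.2090
P = 70·0.9953·0.2709 − 80·0.2090 = 18.8739 − 16.7200 = 2.1539

$2.15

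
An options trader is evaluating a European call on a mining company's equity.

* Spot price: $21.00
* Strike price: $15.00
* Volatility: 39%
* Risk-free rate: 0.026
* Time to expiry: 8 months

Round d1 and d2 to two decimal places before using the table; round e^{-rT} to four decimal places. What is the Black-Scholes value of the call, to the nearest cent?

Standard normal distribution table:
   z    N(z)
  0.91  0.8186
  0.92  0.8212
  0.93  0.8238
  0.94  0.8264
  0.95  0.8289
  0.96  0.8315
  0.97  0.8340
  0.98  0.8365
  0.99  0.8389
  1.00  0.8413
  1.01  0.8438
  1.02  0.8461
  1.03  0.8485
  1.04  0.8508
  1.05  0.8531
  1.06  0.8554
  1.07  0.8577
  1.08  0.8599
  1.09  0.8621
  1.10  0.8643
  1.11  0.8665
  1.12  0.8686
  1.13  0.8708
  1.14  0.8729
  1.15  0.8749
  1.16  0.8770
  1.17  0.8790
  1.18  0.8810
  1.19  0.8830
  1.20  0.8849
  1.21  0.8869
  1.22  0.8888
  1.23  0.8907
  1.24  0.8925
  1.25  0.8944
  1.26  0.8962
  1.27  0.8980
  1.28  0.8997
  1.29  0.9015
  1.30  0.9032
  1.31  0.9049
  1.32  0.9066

$6.64

σ√T = 0.39·√0.6667 = 0.3184
d₁ = [ln(21/15) + (0.026 + ½·0.39²)·0.6667] / (σ√T) = (0.3365 + 0.0680) / 0.3184 = 1.2703 ≈ 1.27
d₂ = 1.2703 − 0.3184 = 0.9519 ≈ 0.95
exp(−rT) = exp(−0.026·0.6667) = 0.9828
N(d₁) = N(1.27) = 0.8980;  N(d₂) = N(0.95) = 0.8289
C = 21·0.8980 − 15·0.9828·0.8289 = 18.8580 − 12.2196 = 6.6384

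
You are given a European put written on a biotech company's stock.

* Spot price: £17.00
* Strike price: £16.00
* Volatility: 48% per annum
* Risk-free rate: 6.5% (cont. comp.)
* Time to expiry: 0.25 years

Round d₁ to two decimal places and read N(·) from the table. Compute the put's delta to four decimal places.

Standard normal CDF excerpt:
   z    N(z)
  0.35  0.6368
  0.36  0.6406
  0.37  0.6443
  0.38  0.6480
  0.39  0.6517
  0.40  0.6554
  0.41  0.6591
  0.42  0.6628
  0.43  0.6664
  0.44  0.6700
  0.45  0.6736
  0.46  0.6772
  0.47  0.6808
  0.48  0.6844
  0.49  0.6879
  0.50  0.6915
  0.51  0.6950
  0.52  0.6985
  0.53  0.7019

T = 0.25;  σ√T = 0.2400
ln(S/K) + (r + σ²/2)T = ln(17/16) + (0.065 + 0.48²/2)·0.25 = 0.0606 + 0.0450 = 0.1057
d₁ = 0.1057 / 0.2400 = 0.4403 ⇒ 0.44
N(d₁) = N(0.44) = 0.6700
Δ_put = N(d₁) − 1 = 0.6700 − 1 = -0.3300

-0.3300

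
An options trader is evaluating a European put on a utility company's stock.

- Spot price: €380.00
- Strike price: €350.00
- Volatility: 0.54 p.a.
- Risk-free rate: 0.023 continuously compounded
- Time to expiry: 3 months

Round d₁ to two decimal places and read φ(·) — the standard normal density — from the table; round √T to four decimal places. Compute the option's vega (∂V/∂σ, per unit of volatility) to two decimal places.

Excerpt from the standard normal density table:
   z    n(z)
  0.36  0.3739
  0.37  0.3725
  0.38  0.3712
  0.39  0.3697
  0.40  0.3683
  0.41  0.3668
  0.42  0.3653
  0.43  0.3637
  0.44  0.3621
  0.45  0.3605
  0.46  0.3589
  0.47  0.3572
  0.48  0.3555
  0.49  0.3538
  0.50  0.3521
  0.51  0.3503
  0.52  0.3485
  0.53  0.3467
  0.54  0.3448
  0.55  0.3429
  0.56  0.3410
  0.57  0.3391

68.19

σ√T = 0.54·√0.25 = 0.2700
d₁ = [ln(380/350) + (0.023 + 0.54²/2)·0.25] / 0.2700 = [0.0822 + 0.0422] / 0.2700 = 0.4609 which rounds to 0.46
√T = √0.25 = 0.5000
φ(d₁) = φ(0.46) = 0.3589
vega = S·φ(d₁)·√T = 380·0.3589·0.5000 = 68.1910
(The call has the same vega.)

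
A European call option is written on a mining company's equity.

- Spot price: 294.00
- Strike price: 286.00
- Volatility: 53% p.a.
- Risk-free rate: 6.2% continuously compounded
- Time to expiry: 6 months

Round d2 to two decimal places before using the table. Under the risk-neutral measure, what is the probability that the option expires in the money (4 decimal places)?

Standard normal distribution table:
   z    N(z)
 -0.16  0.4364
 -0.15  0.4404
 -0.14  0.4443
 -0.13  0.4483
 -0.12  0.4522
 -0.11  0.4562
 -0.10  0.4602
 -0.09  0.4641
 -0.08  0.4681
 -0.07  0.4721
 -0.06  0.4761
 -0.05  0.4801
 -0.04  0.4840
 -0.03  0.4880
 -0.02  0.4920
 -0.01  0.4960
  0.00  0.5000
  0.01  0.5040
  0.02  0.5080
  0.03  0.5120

0.4880

T = 0.5;  σ√T = 0.3748
ln(S/K) + (r + σ²/2)T = ln(294/286) + (0.062 + 0.53²/2)·0.5 = 0.0276 + 0.1012 = 0.1288
d₁ = 0.1288 / 0.3748 = 0.3437 ⇒ 0.34
d₂ = d₁ − σ√T = 0.3437 − 0.3748 = -0.0311 ⇒ -0.03
Risk-neutral Pr[S_T > K] = N(d₂) = N(-0.03) = 0.4880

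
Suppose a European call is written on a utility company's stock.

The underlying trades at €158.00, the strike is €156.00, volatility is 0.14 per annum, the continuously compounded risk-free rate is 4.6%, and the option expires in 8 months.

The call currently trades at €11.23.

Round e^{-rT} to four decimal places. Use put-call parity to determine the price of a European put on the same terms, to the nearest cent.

€4.52

e^(−rT) = e^(−0.046·0.6667) = 0.9698
Put-call parity: C − P = S − K·e^(−rT) = 158 − 156·0.9698 = 158 − 151.2888 = 6.7112
P = C − (C − P) = 11.23 − (6.7112) = 4.5188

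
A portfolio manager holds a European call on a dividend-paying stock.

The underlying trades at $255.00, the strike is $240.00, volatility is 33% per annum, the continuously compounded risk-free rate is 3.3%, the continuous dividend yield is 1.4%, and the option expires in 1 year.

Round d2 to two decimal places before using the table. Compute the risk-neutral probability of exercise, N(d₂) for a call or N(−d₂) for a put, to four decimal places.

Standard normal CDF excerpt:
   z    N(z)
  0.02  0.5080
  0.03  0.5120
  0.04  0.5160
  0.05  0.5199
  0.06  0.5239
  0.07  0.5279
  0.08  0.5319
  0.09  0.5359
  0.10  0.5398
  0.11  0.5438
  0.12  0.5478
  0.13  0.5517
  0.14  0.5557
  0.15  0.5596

σ√T = 0.33 × 1.0000 = 0.3300
d₁ = [ln(255/240) + (0.033 − 0.014 + 0.33²/2)·1] / 0.3300 = [0.0606 + 0.0735] / 0.3300 = 0.4063 → 0.41
d₂ = d₁ − σ√T = 0.4063 − 0.3300 = 0.0763 → 0.08
Risk-neutral Pr[S_T > K] = N(d₂) = N(0.08) = 0.5319

0.5319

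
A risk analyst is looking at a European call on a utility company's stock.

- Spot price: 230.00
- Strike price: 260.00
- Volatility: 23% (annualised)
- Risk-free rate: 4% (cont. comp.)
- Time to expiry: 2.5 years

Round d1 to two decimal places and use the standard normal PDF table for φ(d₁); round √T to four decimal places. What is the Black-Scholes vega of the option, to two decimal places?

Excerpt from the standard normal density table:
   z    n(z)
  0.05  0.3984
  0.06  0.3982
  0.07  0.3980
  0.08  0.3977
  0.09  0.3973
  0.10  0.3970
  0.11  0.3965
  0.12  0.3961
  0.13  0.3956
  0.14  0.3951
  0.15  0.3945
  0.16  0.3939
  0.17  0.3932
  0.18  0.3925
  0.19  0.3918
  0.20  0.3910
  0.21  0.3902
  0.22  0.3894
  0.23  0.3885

144.04

σ√T = 0.23 × 1.5811 = 0.3637
d₁ = [ln(230/260) + (0.04 + 0.23²/2)·2.5] / 0.3637 = [-0.1226 + 0.1661] / 0.3637 = 0.1197 ⇒ 0.12
√T = √2.5 = 1.5811
φ(d₁) = φ(0.12) = 0.3961
vega = S·φ(d₁)·√T = 230·0.3961·1.5811 = 144.0430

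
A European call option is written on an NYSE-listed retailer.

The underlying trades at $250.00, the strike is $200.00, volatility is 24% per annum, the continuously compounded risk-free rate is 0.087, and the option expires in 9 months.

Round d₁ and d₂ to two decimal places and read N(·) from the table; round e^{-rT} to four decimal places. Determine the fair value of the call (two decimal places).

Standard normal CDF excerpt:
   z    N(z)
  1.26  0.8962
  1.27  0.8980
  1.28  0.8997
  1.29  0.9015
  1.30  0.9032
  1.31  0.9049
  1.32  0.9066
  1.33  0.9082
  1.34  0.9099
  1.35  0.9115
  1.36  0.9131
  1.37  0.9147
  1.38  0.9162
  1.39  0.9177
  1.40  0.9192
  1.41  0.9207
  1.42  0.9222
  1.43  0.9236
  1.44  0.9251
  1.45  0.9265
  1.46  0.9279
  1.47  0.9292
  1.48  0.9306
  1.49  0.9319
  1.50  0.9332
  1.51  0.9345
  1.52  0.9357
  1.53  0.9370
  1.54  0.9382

σ√T = 0.24·√0.75 = 0.2078
ln(S/K) + (r + σ²/2)T = ln(250/200) + (0.087 + 0.24²/2)·0.75 = 0.2231 + 0.0868 = 0.3100
d₁ = 0.3100 / 0.2078 = 1.4915 ⇒ 1.49
d₂ = d₁ − σ√T = 1.4915 − 0.2078 = 1.2836 ⇒ 1.28
e^(−rT) = e^(−0.087·0.75) = 0.9368
N(d₁) = N(1.49) = 0.9319;  N(d₂) = N(1.28) = 0.8997
C = 250·0.9319 − 200·0.9368·0.8997 = 232.9750 − 168.5678 = 64.4072

$64.41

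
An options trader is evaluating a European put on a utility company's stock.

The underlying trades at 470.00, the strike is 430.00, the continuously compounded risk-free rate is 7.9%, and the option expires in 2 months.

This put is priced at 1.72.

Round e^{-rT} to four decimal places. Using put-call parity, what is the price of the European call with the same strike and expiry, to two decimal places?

47.35

e^(−rT) = e^(−0.079·0.1667) = 0.9869
Put-call parity: C − P = S − K·e^(−rT) = 470 − 430·0.9869 = 470 − 424.3670 = 45.6330
C = P + (C − P) = 1.72 + (45.6330) = 47.3530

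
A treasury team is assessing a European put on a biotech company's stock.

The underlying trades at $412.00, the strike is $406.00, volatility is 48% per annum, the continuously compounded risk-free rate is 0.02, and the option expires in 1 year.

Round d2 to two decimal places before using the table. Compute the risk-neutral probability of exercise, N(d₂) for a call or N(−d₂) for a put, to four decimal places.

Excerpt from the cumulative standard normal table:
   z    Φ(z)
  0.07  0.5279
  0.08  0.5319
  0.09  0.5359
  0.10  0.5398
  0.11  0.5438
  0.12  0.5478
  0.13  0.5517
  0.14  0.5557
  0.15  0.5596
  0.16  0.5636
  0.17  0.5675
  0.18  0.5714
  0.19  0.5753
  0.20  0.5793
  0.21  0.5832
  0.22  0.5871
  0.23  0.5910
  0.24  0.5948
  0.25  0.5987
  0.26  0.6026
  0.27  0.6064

σ√T = 0.48 × 1.0000 = 0.4800
d₁ = [ln(412/406) + (0.02 + 0.48²/2)·1] / 0.4800 = [0.0147 + 0.1352] / 0.4800 = 0.3122 ⇒ 0.31
d₂ = d₁ − σ√T = 0.3122 − 0.4800 = -0.1678 ⇒ -0.17
Risk-neutral Pr[S_T < K] = N(−d₂) = N(0.17) = 0.5675

0.5675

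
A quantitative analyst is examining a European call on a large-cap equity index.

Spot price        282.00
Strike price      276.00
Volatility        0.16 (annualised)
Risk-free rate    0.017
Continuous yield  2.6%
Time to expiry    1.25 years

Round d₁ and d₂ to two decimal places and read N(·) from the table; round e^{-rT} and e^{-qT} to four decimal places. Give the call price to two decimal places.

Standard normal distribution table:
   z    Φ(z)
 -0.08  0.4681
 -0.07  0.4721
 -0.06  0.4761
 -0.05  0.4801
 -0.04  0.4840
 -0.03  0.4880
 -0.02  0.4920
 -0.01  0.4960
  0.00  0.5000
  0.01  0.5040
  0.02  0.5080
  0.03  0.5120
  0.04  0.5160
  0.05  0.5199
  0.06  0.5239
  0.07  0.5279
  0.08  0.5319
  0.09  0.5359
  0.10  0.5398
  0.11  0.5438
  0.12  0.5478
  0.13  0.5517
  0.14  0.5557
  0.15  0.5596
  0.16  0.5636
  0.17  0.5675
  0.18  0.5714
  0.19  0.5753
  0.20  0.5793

σ√T = 0.16 × 1.1180 = 0.1789
ln(S/K) + (r − q + σ²/2)T = ln(282/276) + (0.017 − 0.026 + 0.16²/2)·1.25 = 0.0215 + 0.0048 = 0.0263
d₁ = 0.0263 / 0.1789 = 0.1468 → 0.15
d₂ = d₁ − σ√T = 0.1468 − 0.1789 = -0.0321 → -0.03
exp(−qT) = exp(−0.026·1.25) = 0.9680;  exp(−rT) = exp(−0.017·1.25) = 0.9790
N(d₁) = N(0.15) = 0.5596;  N(d₂) = N(-0.03) = 0.4880
C = 282·0.9680·0.5596 − 276·0.9790·0.4880 = 152.7574 − 131.8596 = 20.8978

20.90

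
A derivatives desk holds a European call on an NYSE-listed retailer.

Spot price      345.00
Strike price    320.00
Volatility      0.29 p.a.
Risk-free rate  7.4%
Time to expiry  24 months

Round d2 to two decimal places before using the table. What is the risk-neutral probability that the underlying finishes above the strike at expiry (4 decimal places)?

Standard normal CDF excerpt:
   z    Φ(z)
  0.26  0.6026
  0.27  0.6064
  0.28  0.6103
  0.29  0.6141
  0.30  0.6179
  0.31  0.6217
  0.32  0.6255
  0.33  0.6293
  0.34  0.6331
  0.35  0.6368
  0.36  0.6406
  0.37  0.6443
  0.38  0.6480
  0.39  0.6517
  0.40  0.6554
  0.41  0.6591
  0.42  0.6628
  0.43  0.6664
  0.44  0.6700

0.6331

σ√T = 0.29 × 1.4142 = 0.4101
d₁ = [ln(345/320) + (0.074 + 0.29²/2)·2] / 0.4101 = [0.0752 + 0.2321] / 0.4101 = 0.7493 ≈ 0.75
d₂ = d₁ − σ√T = 0.7493 − 0.4101 = 0.3392 ≈ 0.34
Pr(exercise) under Q = N(d₂) = 0.6331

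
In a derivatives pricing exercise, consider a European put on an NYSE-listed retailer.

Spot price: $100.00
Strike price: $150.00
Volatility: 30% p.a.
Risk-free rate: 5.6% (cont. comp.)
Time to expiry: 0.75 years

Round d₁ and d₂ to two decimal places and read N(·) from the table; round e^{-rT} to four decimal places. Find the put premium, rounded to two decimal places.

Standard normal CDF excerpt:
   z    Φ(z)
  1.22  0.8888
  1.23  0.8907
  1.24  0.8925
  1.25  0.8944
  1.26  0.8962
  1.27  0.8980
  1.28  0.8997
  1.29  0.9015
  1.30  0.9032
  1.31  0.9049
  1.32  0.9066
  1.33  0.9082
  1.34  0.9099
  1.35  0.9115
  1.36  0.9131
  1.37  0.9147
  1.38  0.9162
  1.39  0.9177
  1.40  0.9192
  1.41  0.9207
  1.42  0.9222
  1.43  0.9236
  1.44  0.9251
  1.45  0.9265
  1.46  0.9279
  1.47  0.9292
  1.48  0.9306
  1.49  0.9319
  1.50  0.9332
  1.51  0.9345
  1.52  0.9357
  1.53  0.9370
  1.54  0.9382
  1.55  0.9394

$44.97

T = 0.75;  σ√T = 0.2598
d₁ = [ln(100/150) + (0.056 + 0.3²/2)·0.75] / 0.2598 = [-0.4055 + 0.0758] / 0.2598 = -1.2691 ⇒ -1.27
d₂ = d₁ − σ√T = -1.2691 − 0.2598 = -1.5289 ⇒ -1.53
e^(−rT) = e^(−0.056·0.75) = 0.9589
N(−d₂) = N(1.53) = 0.9370;  N(−d₁) = N(1.27) = 0.8980
P = 150·0.9589·0.9370 − 100·0.8980 = 134.7734 − 89.8000 = 44.9734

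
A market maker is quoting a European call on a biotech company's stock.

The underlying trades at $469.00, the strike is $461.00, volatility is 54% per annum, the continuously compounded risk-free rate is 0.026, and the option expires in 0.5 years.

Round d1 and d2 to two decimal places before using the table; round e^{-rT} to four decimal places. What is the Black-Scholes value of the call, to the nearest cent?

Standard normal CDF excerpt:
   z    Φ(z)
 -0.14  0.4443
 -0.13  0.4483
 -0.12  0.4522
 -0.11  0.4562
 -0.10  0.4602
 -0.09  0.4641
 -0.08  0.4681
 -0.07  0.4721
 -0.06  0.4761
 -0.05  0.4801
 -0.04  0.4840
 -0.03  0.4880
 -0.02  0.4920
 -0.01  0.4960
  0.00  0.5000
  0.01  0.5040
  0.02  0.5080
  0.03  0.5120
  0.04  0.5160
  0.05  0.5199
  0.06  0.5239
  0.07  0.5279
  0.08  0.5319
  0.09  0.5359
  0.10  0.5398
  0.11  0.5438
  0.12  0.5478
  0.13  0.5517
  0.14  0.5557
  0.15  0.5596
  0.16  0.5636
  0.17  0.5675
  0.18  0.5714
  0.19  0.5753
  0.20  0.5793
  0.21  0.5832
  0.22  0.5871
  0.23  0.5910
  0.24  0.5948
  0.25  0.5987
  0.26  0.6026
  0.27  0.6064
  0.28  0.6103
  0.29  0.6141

σ√T = 0.54 × 0.7071 = 0.3818
ln(S/K) + (r + σ²/2)T = ln(469/461) + (0.026 + 0.54²/2)·0.5 = 0.0172 + 0.0859 = 0.1031
d₁ = 0.1031 / 0.3818 = 0.2700 → 0.27
d₂ = d₁ − σ√T = 0.2700 − 0.3818 = -0.1118 → -0.11
e^(−rT) = e^(−0.026·0.5) = 0.9871
N(d₁) = N(0.27) = 0.6064;  N(d₂) = N(-0.11) = 0.4562
C = 469·0.6064 − 461·0.9871·0.4562 = 284.4016 − 207.5952 = 76.8064

$76.81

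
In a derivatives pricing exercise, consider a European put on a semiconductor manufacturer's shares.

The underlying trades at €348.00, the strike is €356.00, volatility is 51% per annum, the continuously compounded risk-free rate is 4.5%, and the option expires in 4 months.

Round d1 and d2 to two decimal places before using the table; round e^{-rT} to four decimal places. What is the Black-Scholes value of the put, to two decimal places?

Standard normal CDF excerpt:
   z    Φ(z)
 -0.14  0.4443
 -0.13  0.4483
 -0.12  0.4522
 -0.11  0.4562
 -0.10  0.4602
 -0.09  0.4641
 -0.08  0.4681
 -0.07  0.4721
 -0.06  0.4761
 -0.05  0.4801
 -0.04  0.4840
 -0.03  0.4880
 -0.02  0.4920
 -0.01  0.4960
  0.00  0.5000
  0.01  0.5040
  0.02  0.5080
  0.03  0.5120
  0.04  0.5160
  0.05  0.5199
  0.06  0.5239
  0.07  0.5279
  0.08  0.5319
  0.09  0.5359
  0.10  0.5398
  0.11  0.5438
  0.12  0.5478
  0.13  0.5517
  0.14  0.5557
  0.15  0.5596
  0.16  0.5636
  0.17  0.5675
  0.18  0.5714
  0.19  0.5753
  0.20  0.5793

σ√T = 0.51·√0.3333 = 0.2944
d₁ = [ln(348/356) + (0.045 + 0.51²/2)·0.3333] / 0.2944 = [-0.0227 + 0.0583] / 0.2944 = 0.1210 ⇒ 0.12
d₂ = d₁ − σ√T = 0.1210 − 0.2944 = -0.1735 ⇒ -0.17
exp(−rT) = exp(−0.045·0.3333) = 0.9851
P = 356·0.9851·N(0.17) − 348·N(-0.12) = 356·0.9851·0.5675 − 348·0.4522 = 199.0198 − 157.3656 = 41.6542

€41.65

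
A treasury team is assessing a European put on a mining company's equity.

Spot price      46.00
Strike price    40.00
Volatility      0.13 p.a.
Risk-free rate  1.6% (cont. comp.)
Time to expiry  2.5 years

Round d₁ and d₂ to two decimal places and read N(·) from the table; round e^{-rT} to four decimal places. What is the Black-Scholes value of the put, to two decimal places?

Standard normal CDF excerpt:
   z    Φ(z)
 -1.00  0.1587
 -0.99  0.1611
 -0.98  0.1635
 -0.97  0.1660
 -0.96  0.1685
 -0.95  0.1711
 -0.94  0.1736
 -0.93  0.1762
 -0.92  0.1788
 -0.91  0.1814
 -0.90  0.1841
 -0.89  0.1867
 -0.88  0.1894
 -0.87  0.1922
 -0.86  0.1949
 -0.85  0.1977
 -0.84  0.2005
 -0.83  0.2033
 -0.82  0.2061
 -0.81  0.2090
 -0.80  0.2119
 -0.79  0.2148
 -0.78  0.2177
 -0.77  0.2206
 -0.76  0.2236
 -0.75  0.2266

0.96

T = 2.5;  σ√T = 0.2055
d₁ = [ln(46/40) + (0.016 + ½·0.13²)·2.5] / (σ√T) = (0.1398 + 0.0611) / 0.2055 = 0.9773 ⇒ 0.98
d₂ = 0.9773 − 0.2055 = 0.7718 ⇒ 0.77
exp(−rT) = exp(−0.016·2.5) = 0.9608
N(−d₂) = N(-0.77) = 0.2206;  N(−d₁) = N(-0.98) = 0.1635
P = 40·0.9608·0.2206 − 46·0.1635 = 8.4781 − 7.5210 = 0.9571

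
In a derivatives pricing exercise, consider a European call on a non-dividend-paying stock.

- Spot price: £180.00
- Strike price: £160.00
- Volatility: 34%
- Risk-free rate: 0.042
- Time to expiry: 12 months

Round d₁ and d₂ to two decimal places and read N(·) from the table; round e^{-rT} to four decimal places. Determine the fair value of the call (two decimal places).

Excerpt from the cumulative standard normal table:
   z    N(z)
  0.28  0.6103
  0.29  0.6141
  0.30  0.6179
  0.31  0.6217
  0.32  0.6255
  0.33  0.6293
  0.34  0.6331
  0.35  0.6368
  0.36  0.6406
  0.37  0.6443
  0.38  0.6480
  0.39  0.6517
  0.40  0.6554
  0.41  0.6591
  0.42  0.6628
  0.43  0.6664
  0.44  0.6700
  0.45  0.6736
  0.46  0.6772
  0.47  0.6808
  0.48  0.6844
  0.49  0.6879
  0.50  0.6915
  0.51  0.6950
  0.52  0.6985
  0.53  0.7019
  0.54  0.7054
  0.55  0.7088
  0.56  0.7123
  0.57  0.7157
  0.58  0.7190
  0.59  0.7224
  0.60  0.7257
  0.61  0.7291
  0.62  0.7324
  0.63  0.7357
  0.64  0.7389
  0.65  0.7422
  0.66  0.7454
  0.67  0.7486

£38.20

σ√T = 0.34·√1 = 0.3400
ln(S/K) + (r + σ²/2)T = ln(180/160) + (0.042 + 0.34²/2)·1 = 0.1178 + 0.0998 = 0.2176
d₁ = 0.2176 / 0.3400 = 0.6400 which rounds to 0.64
d₂ = d₁ − σ√T = 0.6400 − 0.3400 = 0.3000 which rounds to 0.30
exp(−rT) = exp(−0.042·1) = 0.9589
N(d₁) = N(0.64) = 0.7389;  N(d₂) = N(0.30) = 0.6179
C = 180·0.7389 − 160·0.9589·0.6179 = 133.0020 − 94.8007 = 38.2013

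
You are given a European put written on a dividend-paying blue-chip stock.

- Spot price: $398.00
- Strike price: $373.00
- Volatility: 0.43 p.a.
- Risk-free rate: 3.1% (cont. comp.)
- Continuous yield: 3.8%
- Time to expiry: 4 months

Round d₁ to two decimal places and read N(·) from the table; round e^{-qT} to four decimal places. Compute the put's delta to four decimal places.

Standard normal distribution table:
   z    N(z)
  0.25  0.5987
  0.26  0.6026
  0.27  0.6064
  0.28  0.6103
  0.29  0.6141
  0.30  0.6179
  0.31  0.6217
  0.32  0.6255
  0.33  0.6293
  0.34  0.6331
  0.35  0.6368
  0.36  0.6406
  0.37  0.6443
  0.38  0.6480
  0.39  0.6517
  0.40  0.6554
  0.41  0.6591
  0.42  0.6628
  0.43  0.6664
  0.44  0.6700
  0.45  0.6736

-0.3476

T = 0.3333;  σ√T = 0.2483
d₁ = [ln(398/373) + (0.031 − 0.038 + 0.43²/2)·0.3333] / 0.2483 = [0.0649 + 0.0285] / 0.2483 = 0.3760 → 0.38
N(d₁) = N(0.38) = 0.6480
Δ_put = exp(−qT)·(N(d₁) − 1) = 0.9874·(0.6480 − 1) = -0.3476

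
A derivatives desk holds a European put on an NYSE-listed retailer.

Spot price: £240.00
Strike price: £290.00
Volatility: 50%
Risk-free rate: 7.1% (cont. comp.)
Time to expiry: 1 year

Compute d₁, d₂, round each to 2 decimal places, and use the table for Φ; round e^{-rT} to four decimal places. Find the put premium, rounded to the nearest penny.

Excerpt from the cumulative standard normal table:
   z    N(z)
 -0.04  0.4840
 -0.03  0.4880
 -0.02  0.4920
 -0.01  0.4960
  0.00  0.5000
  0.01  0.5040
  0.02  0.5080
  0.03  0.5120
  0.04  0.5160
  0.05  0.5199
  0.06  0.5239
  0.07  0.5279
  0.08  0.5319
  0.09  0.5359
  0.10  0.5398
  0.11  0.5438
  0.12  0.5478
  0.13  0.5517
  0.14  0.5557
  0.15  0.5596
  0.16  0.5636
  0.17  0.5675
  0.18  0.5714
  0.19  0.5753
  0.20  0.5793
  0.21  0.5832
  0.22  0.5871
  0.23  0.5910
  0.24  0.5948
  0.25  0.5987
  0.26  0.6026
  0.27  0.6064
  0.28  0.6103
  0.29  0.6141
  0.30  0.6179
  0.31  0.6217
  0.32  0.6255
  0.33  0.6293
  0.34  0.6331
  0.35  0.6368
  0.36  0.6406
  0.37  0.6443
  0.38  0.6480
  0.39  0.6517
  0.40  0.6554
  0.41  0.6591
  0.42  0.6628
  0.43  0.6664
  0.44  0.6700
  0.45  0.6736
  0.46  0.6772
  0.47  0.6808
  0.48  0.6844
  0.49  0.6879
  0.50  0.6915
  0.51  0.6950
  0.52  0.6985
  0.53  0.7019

£66.79

σ√T = 0.5·√1 = 0.5000
d₁ = [ln(240/290) + (0.071 + 0.5²/2)·1] / 0.5000 = [-0.1892 + 0.1960] / 0.5000 = 0.0135 ⇒ 0.01
d₂ = d₁ − σ√T = 0.0135 − 0.5000 = -0.4865 ⇒ -0.49
e^(−rT) = e^(−0.071·1) = 0.9315
N(−d₂) = N(0.49) = 0.6879;  N(−d₁) = N(-0.01) = 0.4960
P = 290·0.9315·0.6879 − 240·0.4960 = 185.8259 − 119.0400 = 66.7859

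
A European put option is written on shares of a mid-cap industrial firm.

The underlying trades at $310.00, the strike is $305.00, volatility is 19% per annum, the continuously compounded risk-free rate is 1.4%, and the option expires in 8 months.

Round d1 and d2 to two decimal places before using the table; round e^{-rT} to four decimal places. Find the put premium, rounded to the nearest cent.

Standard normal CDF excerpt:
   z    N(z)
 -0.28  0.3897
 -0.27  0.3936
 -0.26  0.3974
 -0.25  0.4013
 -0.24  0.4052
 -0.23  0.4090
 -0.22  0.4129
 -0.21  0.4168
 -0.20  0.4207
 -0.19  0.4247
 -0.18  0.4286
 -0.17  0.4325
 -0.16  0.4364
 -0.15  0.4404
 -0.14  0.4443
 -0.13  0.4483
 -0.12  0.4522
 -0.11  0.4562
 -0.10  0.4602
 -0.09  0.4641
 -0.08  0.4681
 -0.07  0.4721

T = 0.6667;  σ√T = 0.1551
ln(S/K) + (r + σ²/2)T = ln(310/305) + (0.014 + 0.19²/2)·0.6667 = 0.0163 + 0.0214 = 0.0376
d₁ = 0.0376 / 0.1551 = 0.2425 ⇒ 0.24
d₂ = d₁ − σ√T = 0.2425 − 0.1551 = 0.0874 ⇒ 0.09
e^(−rT) = e^(−0.014·0.6667) = 0.9907
N(−d₂) = N(-0.09) = 0.4641;  N(−d₁) = N(-0.24) = 0.4052
P = 305·0.9907·0.4641 − 310·0.4052 = 140.2341 − 125.6120 = 14.6221

$14.62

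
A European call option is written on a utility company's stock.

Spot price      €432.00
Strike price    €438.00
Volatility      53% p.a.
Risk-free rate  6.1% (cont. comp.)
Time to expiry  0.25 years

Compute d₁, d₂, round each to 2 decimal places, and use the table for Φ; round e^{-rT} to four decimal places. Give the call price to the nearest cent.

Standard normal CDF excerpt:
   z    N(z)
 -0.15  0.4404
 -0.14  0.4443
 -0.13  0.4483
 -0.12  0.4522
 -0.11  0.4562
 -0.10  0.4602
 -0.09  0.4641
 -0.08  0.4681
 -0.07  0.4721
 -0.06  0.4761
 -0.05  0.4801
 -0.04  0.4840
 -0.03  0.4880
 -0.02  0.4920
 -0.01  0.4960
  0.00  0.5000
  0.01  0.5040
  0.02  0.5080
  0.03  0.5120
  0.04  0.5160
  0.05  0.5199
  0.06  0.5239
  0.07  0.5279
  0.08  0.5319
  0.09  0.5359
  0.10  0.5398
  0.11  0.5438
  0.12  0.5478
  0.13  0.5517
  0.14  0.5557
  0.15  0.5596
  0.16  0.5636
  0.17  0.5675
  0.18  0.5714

€46.67

σ√T = 0.53·√0.25 = 0.2650
d₁ = [ln(432/438) + (0.061 + ½·0.53²)·0.25] / (σ√T) = (-0.0138 + 0.0504) / 0.2650 = 0.1380 ⇒ 0.14
d₂ = 0.1380 − 0.2650 = -0.1270 ⇒ -0.13
exp(−rT) = exp(−0.061·0.25) = 0.9849
C = 432·N(0.14) − 438·0.9849·N(-0.13) = 432·0.5557 − 438·0.9849·0.4483 = 240.0624 − 193.3904 = 46.6720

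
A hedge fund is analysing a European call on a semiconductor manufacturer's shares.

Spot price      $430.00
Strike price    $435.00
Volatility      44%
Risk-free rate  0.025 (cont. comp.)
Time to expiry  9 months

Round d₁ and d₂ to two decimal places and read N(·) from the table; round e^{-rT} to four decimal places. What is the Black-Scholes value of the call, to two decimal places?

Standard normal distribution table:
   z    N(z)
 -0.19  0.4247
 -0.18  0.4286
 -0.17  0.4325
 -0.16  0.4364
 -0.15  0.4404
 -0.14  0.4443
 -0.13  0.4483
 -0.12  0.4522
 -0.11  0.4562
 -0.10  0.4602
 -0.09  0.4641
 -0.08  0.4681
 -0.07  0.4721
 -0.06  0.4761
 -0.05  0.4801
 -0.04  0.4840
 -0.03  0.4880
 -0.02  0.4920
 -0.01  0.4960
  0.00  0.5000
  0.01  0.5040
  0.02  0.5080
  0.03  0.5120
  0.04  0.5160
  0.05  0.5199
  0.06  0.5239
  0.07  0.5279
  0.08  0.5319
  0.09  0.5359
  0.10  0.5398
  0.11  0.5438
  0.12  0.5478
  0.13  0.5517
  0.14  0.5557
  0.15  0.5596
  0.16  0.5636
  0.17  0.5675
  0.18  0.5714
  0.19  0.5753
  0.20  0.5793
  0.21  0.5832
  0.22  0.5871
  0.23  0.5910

T = 0.75;  σ√T = 0.3811
d₁ = [ln(430/435) + (0.025 + 0.44²/2)·0.75] / 0.3811 = [-0.0116 + 0.0913] / 0.3811 = 0.2094 → 0.21
d₂ = d₁ − σ√T = 0.2094 − 0.3811 = -0.1717 → -0.17
exp(−rT) = exp(−0.025·0.75) = 0.9814
C = 430·N(0.21) − 435·0.9814·N(-0.17) = 430·0.5832 − 435·0.9814·0.4325 = 250.7760 − 184.6381 = 66.1379

$66.14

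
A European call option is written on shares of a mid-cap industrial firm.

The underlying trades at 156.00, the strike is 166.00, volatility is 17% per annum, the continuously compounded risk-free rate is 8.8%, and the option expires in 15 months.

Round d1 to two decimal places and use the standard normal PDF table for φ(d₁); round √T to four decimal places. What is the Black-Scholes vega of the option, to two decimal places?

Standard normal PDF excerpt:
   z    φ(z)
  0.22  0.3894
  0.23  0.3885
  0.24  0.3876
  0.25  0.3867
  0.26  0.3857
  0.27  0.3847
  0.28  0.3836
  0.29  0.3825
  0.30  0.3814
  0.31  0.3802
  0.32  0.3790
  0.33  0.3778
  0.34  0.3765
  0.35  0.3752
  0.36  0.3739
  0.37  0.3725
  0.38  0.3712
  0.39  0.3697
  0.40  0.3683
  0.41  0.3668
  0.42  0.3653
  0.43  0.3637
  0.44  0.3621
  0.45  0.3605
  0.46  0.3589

65.44

σ√T = 0.17·√1.25 = 0.1901
d₁ = [ln(156/166) + (0.088 + 0.17²/2)·1.25] / 0.1901 = [-0.0621 + 0.1281] / 0.1901 = 0.3469 which rounds to 0.35
√T = √1.25 = 1.1180
φ(d₁) = φ(0.35) = 0.3752
vega = S·φ(d₁)·√T = 156·0.3752·1.1180 = 65.4379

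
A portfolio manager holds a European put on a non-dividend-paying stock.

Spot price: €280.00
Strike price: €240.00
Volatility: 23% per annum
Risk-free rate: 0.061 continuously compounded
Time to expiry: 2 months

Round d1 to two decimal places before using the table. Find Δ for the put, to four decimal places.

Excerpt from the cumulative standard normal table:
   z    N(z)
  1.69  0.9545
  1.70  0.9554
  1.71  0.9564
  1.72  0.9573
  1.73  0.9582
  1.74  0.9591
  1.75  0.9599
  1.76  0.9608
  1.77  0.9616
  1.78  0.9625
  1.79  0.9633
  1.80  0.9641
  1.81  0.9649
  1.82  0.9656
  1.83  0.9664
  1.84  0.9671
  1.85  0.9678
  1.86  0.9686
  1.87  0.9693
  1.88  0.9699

σ√T = 0.23·√0.1667 = 0.0939
ln(S/K) + (r + σ²/2)T = ln(280/240) + (0.061 + 0.23²/2)·0.1667 = 0.1542 + 0.0146 = 0.1687
d₁ = 0.1687 / 0.0939 = 1.7969 which rounds to 1.80
N(d₁) = N(1.80) = 0.9641
Δ_put = N(d₁) − 1 = 0.9641 − 1 = -0.0359

-0.0359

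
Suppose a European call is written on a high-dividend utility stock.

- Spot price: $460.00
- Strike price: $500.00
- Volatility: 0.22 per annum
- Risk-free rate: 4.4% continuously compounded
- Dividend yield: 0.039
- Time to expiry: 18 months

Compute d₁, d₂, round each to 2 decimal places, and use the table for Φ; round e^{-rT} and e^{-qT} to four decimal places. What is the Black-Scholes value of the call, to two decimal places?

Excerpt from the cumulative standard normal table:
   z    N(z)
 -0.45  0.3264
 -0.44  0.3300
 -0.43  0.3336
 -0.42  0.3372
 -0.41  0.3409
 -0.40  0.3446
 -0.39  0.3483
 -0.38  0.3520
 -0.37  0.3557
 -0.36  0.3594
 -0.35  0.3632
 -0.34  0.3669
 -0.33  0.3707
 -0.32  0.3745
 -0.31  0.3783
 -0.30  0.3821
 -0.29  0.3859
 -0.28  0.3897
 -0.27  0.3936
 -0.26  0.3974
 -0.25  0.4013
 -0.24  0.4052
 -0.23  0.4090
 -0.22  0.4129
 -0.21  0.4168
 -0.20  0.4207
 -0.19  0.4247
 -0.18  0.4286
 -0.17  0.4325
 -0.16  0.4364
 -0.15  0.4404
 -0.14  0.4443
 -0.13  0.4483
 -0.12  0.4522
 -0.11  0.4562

σ√T = 0.22·√1.5 = 0.2694
d₁ = [ln(460/500) + (0.044 − 0.039 + 0.22²/2)·1.5] / 0.2694 = [-0.0834 + 0.0438] / 0.2694 = -0.1469 ≈ -0.15
d₂ = d₁ − σ√T = -0.1469 − 0.2694 = -0.4163 ≈ -0.42
exp(−qT) = exp(−0.039·1.5) = 0.9432;  exp(−rT) = exp(−0.044·1.5) = 0.9361
C = 460·0.9432·N(-0.15) − 500·0.9361·N(-0.42) = 460·0.9432·0.4404 − 500·0.9361·0.3372 = 191.0772 − 157.8265 = 33.2508

$33.25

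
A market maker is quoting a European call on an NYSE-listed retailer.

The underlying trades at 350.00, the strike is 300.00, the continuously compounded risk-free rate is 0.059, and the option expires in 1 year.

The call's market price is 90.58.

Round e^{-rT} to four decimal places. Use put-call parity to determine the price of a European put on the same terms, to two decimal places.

23.39

e^(−rT) = e^(−0.059·1) = 0.9427
Put-call parity: C − P = S − K·e^(−rT) = 350 − 300·0.9427 = 350 − 282.8100 = 67.1900
P = C − (C − P) = 90.58 − (67.1900) = 23.3900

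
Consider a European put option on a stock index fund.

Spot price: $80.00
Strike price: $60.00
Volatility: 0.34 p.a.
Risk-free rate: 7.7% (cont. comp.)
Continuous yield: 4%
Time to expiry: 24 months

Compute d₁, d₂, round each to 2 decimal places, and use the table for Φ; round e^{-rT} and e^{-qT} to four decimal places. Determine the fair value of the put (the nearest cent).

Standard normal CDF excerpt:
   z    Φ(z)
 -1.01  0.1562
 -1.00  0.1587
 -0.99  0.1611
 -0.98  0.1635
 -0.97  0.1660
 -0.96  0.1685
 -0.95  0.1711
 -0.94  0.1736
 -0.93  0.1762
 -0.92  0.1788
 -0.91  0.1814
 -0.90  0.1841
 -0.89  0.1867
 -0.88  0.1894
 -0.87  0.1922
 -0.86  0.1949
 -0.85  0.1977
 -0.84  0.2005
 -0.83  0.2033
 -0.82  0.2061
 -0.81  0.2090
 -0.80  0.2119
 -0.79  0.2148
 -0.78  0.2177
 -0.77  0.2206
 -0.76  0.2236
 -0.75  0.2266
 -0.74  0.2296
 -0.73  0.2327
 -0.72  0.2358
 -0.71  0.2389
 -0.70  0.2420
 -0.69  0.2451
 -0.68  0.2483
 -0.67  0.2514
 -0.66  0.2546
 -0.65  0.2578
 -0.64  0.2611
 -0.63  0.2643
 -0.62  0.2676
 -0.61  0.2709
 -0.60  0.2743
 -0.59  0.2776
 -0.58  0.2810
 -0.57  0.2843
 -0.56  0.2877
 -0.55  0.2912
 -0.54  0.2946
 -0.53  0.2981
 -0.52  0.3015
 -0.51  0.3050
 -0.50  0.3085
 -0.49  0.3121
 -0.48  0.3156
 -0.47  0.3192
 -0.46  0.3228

$3.79

σ√T = 0.34·√2 = 0.4808
ln(S/K) + (r − q + σ²/2)T = ln(80/60) + (0.077 − 0.04 + 0.34²/2)·2 = 0.2877 + 0.1896 = 0.4773
d₁ = 0.4773 / 0.4808 = 0.9926 → 0.99
d₂ = d₁ − σ√T = 0.9926 − 0.4808 = 0.5118 → 0.51
exp(−qT) = exp(−0.04·2) = 0.9231;  exp(−rT) = exp(−0.077·2) = 0.8573
N(−d₂) = N(-0.51) = 0.3050;  N(−d₁) = N(-0.99) = 0.1611
P = 60·0.8573·0.3050 − 80·0.9231·0.1611 = 15.6886 − 11.8969 = 3.7917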